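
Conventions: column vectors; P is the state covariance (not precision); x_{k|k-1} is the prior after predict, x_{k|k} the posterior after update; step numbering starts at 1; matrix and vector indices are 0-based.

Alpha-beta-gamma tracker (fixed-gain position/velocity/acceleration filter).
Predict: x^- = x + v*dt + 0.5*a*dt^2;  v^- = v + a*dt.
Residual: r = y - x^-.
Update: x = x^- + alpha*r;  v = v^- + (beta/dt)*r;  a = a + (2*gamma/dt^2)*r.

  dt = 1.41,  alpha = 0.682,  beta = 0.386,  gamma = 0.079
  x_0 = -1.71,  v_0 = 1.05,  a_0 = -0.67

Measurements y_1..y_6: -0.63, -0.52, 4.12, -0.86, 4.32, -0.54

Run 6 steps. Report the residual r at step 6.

step 1: x_pred=-0.8955  r=0.2655  x^+=-0.7144  v^+=0.1780  a^+=-0.6489
step 2: x_pred=-1.1085  r=0.5885  x^+=-0.7071  v^+=-0.5759  a^+=-0.6021
step 3: x_pred=-2.1176  r=6.2376  x^+=2.1364  v^+=0.2828  a^+=-0.1064
step 4: x_pred=2.4293  r=-3.2893  x^+=0.1860  v^+=-0.7678  a^+=-0.3678
step 5: x_pred=-1.2622  r=5.5822  x^+=2.5449  v^+=0.2418  a^+=0.0758
step 6: x_pred=2.9611  r=-3.5011  x^+=0.5734  v^+=-0.6098  a^+=-0.2024

resid = -3.5011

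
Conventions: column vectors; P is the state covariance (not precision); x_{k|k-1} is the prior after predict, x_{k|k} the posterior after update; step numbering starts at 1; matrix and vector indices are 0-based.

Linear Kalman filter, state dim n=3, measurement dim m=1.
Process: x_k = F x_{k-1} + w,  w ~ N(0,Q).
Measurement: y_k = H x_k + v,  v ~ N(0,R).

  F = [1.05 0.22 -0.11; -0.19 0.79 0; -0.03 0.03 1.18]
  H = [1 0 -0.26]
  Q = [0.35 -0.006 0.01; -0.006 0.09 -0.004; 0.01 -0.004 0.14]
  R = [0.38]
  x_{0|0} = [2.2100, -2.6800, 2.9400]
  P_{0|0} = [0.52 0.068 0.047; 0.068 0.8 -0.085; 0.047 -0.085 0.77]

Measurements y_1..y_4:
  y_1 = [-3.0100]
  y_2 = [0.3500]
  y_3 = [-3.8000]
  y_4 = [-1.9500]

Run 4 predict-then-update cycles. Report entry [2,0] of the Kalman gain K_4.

step 1: x^-=[1.4075, -2.5371, 3.3225]  P^-=[0.9960 0.0912 -0.0628; 0.0912 0.5876 -0.0738; -0.0628 -0.0738 1.2039]  S=[1.4900]  K=[0.6794; 0.0741; -0.2522]  nu=[-3.5537]  x^+=[-1.0069, -2.8005, 4.2187]  P^+=[0.3082 0.0162 0.1925; 0.0162 0.5795 -0.0460; 0.1925 -0.0460 1.1091]
step 2: x^-=[-2.1374, -2.0211, 4.9242]  P^-=[0.6965 0.0540 0.0880; 0.0540 0.4579 -0.0750; 0.0880 -0.0750 1.6682]  S=[1.1436]  K=[0.5891; 0.0643; -0.3024]  nu=[3.7677]  x^+=[0.0821, -1.7789, 3.7850]  P^+=[0.2997 0.0107 0.2917; 0.0107 0.4532 -0.0528; 0.2917 -0.0528 1.5637]
step 3: x^-=[-0.7215, -1.4209, 4.4105]  P^-=[0.6614 0.0321 0.1496; 0.0321 0.3804 -0.1065; 0.1496 -0.1065 2.2935]  S=[1.1186]  K=[0.5565; 0.0534; -0.3993]  nu=[-1.9318]  x^+=[-1.7965, -1.5241, 5.1819]  P^+=[0.3150 -0.0012 0.3982; -0.0012 0.3772 -0.0826; 0.3982 -0.0826 2.1151]
step 4: x^-=[-2.7916, -0.8627, 6.1228]  P^-=[0.6526 0.0113 0.2015; 0.0113 0.3372 -0.1595; 0.2015 -0.1595 3.0517]  S=[1.1341]  K=[0.5292; 0.0465; -0.5219]  nu=[2.4335]  x^+=[-1.5037, -0.7495, 4.8526]  P^+=[0.3350 -0.0166 0.5148; -0.0166 0.3347 -0.1320; 0.5148 -0.1320 2.7427]

K[2,0] = -0.5219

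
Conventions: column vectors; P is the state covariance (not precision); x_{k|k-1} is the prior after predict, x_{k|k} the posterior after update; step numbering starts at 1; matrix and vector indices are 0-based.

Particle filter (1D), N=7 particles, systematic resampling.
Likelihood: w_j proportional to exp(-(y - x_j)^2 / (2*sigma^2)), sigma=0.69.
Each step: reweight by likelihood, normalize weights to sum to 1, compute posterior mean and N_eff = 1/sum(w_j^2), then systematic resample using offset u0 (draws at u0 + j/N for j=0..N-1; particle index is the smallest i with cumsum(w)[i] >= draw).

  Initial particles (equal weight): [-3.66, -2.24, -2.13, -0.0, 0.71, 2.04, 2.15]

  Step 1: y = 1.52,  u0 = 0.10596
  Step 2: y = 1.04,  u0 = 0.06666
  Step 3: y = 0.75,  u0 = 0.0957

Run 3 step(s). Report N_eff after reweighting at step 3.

step 1: w=[0.0000, 0.0000, 0.0000, 0.0441, 0.2507, 0.3760, 0.3292]  mean=1.6527  Neff=3.1795  idx=[4, 4, 5, 5, 6, 6, 6]
step 2: w=[0.2698, 0.2698, 0.1058, 0.1058, 0.0829, 0.0829, 0.0829]  mean=1.3498  Neff=5.3025  idx=[0, 0, 1, 1, 2, 4, 6]
step 3: w=[0.2257, 0.2257, 0.2257, 0.2257, 0.0394, 0.0289, 0.0289]  mean=0.8455  Neff=4.8305  idx=[0, 1, 1, 2, 2, 3, 5]

N_eff = 4.8305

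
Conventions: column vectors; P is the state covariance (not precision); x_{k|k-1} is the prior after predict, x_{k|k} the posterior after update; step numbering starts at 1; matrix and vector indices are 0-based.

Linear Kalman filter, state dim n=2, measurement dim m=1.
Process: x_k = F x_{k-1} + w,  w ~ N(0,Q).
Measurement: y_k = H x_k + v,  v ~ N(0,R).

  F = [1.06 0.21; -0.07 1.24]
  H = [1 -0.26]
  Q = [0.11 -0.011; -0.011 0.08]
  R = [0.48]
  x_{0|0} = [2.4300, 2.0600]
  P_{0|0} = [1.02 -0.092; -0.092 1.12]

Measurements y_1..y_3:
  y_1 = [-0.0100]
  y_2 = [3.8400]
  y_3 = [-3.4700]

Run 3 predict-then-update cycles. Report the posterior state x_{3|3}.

step 1: x^-=[3.0084, 2.3843]  P^-=[1.2645 0.0854; 0.0854 1.8231]  S=[1.8233]  K=[0.6813; -0.2131]  nu=[-2.3985]  x^+=[1.3742, 2.8955]  P^+=[0.4181 0.3502; 0.3502 1.7403]
step 2: x^-=[2.0647, 3.4942]  P^-=[0.8124 0.8662; 0.8662 2.6971]  S=[1.0243]  K=[0.5733; 0.1611]  nu=[2.6838]  x^+=[3.6032, 3.9266]  P^+=[0.4758 0.7717; 0.7717 2.6705]
step 3: x^-=[4.6440, 4.6167]  P^-=[1.1059 1.6520; 1.6520 4.0545]  S=[1.0010]  K=[0.6757; 0.5973]  nu=[-6.9137]  x^+=[-0.0279, 0.4874]  P^+=[0.6488 1.2480; 1.2480 3.6975]

x_post = [-0.0279, 0.4874]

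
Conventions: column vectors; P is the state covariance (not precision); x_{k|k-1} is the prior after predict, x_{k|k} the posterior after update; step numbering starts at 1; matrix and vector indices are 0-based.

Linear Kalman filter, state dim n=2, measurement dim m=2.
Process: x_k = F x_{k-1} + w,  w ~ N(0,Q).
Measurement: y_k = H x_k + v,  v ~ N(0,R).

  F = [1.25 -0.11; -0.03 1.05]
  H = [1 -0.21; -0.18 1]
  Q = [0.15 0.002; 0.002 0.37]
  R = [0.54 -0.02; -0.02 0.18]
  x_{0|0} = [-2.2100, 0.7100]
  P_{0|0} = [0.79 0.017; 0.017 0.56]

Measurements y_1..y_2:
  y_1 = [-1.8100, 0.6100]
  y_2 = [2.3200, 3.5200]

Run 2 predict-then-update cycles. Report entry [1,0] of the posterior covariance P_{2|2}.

step 1: x^-=[-2.8406, 0.8118]  P^-=[1.3865 -0.0699; -0.0699 0.9870]  S=[1.9994 -0.5494; -0.5494 1.2371]  K=[0.7174 0.0603; 0.0950 0.8502]  nu=[1.2011, -0.7131]  x^+=[-2.0220, 0.3196]  P^+=[0.4006 0.0686; 0.0686 0.1635]
step 2: x^-=[-2.5627, 0.3962]  P^-=[0.7590 0.0584; 0.0584 0.5463]  S=[1.2986 -0.2108; -0.2108 0.7299]  K=[0.5851 0.0617; 0.0795 0.7570]  nu=[4.9659, 2.6625]  x^+=[0.5072, 2.8065]  P^+=[0.3269 0.0583; 0.0583 0.1452]

P_post[1,0] = 0.0583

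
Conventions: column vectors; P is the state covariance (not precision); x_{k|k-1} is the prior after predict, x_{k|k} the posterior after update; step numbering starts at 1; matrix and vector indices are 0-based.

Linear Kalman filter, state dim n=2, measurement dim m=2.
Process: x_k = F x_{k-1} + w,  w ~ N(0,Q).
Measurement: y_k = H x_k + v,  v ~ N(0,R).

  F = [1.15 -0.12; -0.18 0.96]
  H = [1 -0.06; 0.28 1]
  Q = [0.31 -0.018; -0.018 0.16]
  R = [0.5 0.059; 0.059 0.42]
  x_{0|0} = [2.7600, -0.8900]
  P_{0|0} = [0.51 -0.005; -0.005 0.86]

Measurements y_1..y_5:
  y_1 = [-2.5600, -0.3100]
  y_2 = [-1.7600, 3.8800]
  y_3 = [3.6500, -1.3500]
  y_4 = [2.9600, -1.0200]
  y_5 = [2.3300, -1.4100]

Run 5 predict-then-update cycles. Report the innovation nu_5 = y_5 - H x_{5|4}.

step 1: x^-=[3.2808, -1.3512]  P^-=[0.9982 -0.2283; -0.2283 0.9708]  S=[1.5291 0.0558; 0.0558 1.3413]  K=[0.6614 0.0107; -0.2124 0.6850]  nu=[-5.9219, 0.1226]  x^+=[-0.6345, -0.0095]  P^+=[0.3284 -0.0485; -0.0485 0.2887]
step 2: x^-=[-0.7286, 0.1051]  P^-=[0.7619 -0.1738; -0.1738 0.4535]  S=[1.2843 0.0742; 0.0742 0.8359]  K=[0.6017 -0.0061; -0.1854 0.5008]  nu=[-1.0251, 3.9789]  x^+=[-1.3698, 2.2877]  P^+=[0.2974 -0.0504; -0.0504 0.2135]
step 3: x^-=[-1.8498, 2.4428]  P^-=[0.7203 -0.1609; -0.1609 0.3838]  S=[1.2410 0.0795; 0.0795 0.7702]  K=[0.5887 -0.0078; -0.1775 0.4582]  nu=[5.6463, -3.2748]  x^+=[1.4997, -0.0600]  P^+=[0.2909 -0.0500; -0.0500 0.1959]
step 4: x^-=[1.7319, -0.3275]  P^-=[0.7113 -0.1570; -0.1570 0.3673]  S=[1.2315 0.0817; 0.0817 0.7551]  K=[0.5858 -0.0076; -0.1751 0.4471]  nu=[1.2085, -1.1774]  x^+=[2.4487, -1.0656]  P^+=[0.2895 -0.0497; -0.0497 0.1914]
step 5: x^-=[2.9439, -1.4637]  P^-=[0.7093 -0.1559; -0.1559 0.3629]  S=[1.2293 0.0826; 0.0826 0.7512]  K=[0.5851 -0.0074; -0.1744 0.4442]  nu=[-0.7017, -0.7706]  x^+=[2.5391, -1.6836]  P^+=[0.2891 -0.0496; -0.0496 0.1901]

innov = [-0.7017, -0.7706]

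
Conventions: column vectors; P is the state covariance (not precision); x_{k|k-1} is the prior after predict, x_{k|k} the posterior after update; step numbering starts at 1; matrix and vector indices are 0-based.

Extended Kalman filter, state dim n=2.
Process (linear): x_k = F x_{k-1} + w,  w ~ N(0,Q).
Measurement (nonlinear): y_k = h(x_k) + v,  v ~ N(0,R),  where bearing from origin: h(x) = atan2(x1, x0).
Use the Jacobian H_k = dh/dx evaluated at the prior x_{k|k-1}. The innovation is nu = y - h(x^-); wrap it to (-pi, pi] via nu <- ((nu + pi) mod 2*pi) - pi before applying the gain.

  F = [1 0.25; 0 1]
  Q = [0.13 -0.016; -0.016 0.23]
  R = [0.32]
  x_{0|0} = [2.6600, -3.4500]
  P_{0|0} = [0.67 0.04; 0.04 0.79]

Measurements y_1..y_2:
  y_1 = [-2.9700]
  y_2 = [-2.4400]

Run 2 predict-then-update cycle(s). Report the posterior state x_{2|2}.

x_post = [-0.8241, -4.3961]

step 1: x^-=[1.7975, -3.4500]  P^-=[0.8694 0.2215; 0.2215 1.0200]  H_jac=[0.2280 0.1188]  S=[0.3916]  K=[0.5733; 0.4384]  nu=[-1.8795]  x^+=[0.7199, -4.2739]  P^+=[0.7407 0.1231; 0.1231 0.9448]
step 2: x^-=[-0.3486, -4.2739]  P^-=[0.9913 0.3433; 0.3433 1.1748]  H_jac=[0.2324 -0.0190]  S=[0.3709]  K=[0.6036; 0.1551]  nu=[-0.7878]  x^+=[-0.8241, -4.3961]  P^+=[0.8561 0.3086; 0.3086 1.1658]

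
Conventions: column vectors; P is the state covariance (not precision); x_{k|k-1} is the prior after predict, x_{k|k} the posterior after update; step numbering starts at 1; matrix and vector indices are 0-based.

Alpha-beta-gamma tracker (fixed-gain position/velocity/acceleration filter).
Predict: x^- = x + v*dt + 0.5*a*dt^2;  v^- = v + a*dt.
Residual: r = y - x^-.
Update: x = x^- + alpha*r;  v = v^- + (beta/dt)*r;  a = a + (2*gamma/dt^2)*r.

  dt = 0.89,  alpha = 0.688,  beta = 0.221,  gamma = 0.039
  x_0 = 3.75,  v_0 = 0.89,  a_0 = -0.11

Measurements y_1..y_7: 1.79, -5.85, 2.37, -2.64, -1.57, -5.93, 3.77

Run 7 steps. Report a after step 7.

a_post = 0.7041

step 1: x_pred=4.4985  r=-2.7085  x^+=2.6351  v^+=0.1195  a^+=-0.3767
step 2: x_pred=2.5922  r=-8.4422  x^+=-3.2160  v^+=-2.3121  a^+=-1.2080
step 3: x_pred=-5.7522  r=8.1222  x^+=-0.1641  v^+=-1.3704  a^+=-0.4082
step 4: x_pred=-1.5454  r=-1.0946  x^+=-2.2985  v^+=-2.0055  a^+=-0.5160
step 5: x_pred=-4.2878  r=2.7178  x^+=-2.4179  v^+=-1.7899  a^+=-0.2484
step 6: x_pred=-4.1093  r=-1.8207  x^+=-5.3619  v^+=-2.4631  a^+=-0.4277
step 7: x_pred=-7.7234  r=11.4934  x^+=0.1840  v^+=0.0103  a^+=0.7041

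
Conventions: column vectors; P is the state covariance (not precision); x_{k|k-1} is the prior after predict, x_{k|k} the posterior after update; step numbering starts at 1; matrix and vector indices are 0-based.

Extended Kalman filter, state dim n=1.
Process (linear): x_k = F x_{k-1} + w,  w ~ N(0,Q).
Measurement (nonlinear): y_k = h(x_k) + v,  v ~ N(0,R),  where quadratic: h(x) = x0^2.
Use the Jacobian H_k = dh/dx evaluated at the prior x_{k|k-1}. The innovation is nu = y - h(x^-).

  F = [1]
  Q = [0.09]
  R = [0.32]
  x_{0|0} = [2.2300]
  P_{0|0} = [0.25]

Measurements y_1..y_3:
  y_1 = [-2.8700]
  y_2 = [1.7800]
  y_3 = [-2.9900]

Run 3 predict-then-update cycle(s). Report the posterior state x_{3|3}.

x_post = [-0.3961]

step 1: x^-=[2.2300]  P^-=[0.3400]  H_jac=[4.4600]  S=[7.0831]  K=[0.2141]  nu=[-7.8429]  x^+=[0.5509]  P^+=[0.0154]
step 2: x^-=[0.5509]  P^-=[0.1054]  H_jac=[1.1019]  S=[0.4479]  K=[0.2592]  nu=[1.4765]  x^+=[0.9336]  P^+=[0.0753]
step 3: x^-=[0.9336]  P^-=[0.1653]  H_jac=[1.8672]  S=[0.8962]  K=[0.3443]  nu=[-3.8617]  x^+=[-0.3961]  P^+=[0.0590]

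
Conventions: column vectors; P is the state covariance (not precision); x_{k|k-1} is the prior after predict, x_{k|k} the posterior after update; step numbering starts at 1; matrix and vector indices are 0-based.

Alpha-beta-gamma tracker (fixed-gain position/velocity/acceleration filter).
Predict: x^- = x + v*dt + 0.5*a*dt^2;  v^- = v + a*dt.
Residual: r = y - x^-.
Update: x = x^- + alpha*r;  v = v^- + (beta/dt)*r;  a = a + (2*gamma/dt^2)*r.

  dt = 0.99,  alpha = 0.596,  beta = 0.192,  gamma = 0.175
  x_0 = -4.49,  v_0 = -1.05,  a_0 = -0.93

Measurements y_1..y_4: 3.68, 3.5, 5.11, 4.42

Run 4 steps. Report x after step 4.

x_post = 7.9334

step 1: x_pred=-5.9852  r=9.6652  x^+=-0.2248  v^+=-0.0962  a^+=2.5215
step 2: x_pred=0.9156  r=2.5844  x^+=2.4559  v^+=2.9013  a^+=3.4444
step 3: x_pred=7.0161  r=-1.9061  x^+=5.8801  v^+=5.9416  a^+=2.7637
step 4: x_pred=13.1166  r=-8.6966  x^+=7.9334  v^+=6.9910  a^+=-0.3419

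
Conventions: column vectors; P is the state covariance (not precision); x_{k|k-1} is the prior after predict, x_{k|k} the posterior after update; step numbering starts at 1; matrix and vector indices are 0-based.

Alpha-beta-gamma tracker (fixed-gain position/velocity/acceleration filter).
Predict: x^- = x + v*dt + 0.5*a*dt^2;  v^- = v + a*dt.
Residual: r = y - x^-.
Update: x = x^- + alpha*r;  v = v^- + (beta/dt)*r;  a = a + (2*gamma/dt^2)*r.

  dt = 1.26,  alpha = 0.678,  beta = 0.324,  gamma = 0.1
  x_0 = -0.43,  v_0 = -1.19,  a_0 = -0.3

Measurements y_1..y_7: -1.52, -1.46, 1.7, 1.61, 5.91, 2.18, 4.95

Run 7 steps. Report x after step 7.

step 1: x_pred=-2.1675  r=0.6475  x^+=-1.7285  v^+=-1.4015  a^+=-0.2184
step 2: x_pred=-3.6678  r=2.2078  x^+=-2.1709  v^+=-1.1090  a^+=0.0597
step 3: x_pred=-3.5208  r=5.2208  x^+=0.0189  v^+=0.3087  a^+=0.7174
step 4: x_pred=0.9774  r=0.6326  x^+=1.4063  v^+=1.3753  a^+=0.7971
step 5: x_pred=3.7720  r=2.1380  x^+=5.2216  v^+=2.9295  a^+=1.0664
step 6: x_pred=9.7592  r=-7.5792  x^+=4.6205  v^+=2.3242  a^+=0.1116
step 7: x_pred=7.6377  r=-2.6877  x^+=5.8154  v^+=1.7738  a^+=-0.2269

x_post = 5.8154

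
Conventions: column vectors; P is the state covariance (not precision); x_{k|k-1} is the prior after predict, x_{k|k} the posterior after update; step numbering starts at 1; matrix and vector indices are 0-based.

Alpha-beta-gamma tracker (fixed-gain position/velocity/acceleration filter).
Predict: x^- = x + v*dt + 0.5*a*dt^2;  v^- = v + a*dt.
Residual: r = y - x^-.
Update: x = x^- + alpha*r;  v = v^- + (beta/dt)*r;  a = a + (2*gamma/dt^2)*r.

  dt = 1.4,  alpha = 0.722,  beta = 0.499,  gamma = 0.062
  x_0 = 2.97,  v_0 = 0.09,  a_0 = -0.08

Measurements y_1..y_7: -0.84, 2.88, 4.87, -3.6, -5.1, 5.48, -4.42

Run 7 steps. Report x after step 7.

x_post = -1.9699

step 1: x_pred=3.0176  r=-3.8576  x^+=0.2324  v^+=-1.3970  a^+=-0.3241
step 2: x_pred=-2.0409  r=4.9209  x^+=1.5120  v^+=-0.0967  a^+=-0.0127
step 3: x_pred=1.3642  r=3.5058  x^+=3.8954  v^+=1.1351  a^+=0.2091
step 4: x_pred=5.6894  r=-9.2894  x^+=-1.0176  v^+=-1.8832  a^+=-0.3786
step 5: x_pred=-4.0251  r=-1.0749  x^+=-4.8012  v^+=-2.7964  a^+=-0.4466
step 6: x_pred=-9.1539  r=14.6339  x^+=1.4118  v^+=1.7942  a^+=0.4792
step 7: x_pred=4.3933  r=-8.8133  x^+=-1.9699  v^+=-0.6762  a^+=-0.0784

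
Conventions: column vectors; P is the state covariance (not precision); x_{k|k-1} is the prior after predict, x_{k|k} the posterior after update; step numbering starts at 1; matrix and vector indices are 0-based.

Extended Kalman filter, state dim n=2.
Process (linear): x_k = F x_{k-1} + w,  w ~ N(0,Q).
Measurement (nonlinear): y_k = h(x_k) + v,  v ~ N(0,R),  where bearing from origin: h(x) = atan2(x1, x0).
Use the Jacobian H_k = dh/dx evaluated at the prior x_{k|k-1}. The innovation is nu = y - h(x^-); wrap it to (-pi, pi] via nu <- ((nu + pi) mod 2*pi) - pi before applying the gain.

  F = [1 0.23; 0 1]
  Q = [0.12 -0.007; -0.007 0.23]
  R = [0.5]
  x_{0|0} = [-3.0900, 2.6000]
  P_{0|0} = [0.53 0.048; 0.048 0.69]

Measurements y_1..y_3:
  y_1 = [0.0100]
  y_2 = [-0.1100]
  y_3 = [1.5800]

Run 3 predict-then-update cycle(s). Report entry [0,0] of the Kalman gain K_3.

step 1: x^-=[-2.4920, 2.6000]  P^-=[0.7086 0.1997; 0.1997 0.9200]  H_jac=[-0.2005 -0.1921]  S=[0.5778]  K=[-0.3122; -0.3752]  nu=[-2.3250]  x^+=[-1.7661, 3.4723]  P^+=[0.6523 0.1320; 0.1320 0.8387]
step 2: x^-=[-0.9674, 3.4723]  P^-=[0.8773 0.3179; 0.3179 1.0687]  H_jac=[-0.2672 -0.0745]  S=[0.5812]  K=[-0.4441; -0.2831]  nu=[-1.9525]  x^+=[-0.1003, 4.0250]  P^+=[0.7627 0.2448; 0.2448 1.0221]
step 3: x^-=[0.8255, 4.0250]  P^-=[1.0494 0.4729; 0.4729 1.2521]  H_jac=[-0.2384 0.0489]  S=[0.5516]  K=[-0.4116; -0.0934]  nu=[0.2115]  x^+=[0.7384, 4.0053]  P^+=[0.9559 0.4517; 0.4517 1.2473]

K[0,0] = -0.4116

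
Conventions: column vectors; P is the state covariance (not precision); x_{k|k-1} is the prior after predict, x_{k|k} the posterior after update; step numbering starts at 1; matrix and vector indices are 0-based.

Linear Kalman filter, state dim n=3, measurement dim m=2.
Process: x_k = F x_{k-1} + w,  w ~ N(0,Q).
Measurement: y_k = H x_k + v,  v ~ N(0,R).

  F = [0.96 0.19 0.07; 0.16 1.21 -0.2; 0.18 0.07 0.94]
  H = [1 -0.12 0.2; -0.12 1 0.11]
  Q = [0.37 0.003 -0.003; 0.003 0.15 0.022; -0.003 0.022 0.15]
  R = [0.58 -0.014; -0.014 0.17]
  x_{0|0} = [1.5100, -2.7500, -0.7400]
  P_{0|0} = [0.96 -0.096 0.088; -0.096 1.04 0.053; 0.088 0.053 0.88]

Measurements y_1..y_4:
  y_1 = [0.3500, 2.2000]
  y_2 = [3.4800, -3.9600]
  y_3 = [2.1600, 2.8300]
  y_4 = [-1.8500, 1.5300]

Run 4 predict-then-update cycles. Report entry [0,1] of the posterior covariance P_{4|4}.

P_post[0,1] = 0.0636

step 1: x^-=[0.8753, -2.9379, -0.6163]  P^-=[1.2748 0.2494 0.3151; 0.2494 1.6640 0.0199; 0.3151 0.0199 0.9981]  S=[1.9839 -0.0609; -0.0609 1.8006]  K=[0.6622 0.0952; 0.0550 0.9106; 0.2601 0.0598]  nu=[-0.7546, 5.3107]  x^+=[0.8811, 1.8564, -0.4948]  P^+=[0.3963 0.0581 -0.0329; 0.0581 0.1711 -0.0919; -0.0329 -0.0919 0.8593]
step 2: x^-=[1.1640, 2.4862, -0.1766]  P^-=[0.7599 0.1621 0.0832; 0.1621 0.5141 -0.2074; 0.0832 -0.2074 0.9012]  S=[1.3877 -0.0143; -0.0143 0.6193]  K=[0.5470 0.1418; 0.0503 0.7631; 0.2059 -0.1862]  nu=[2.6497, -6.2871]  x^+=[1.7218, -2.1786, 1.5397]  P^+=[0.3344 0.0629 -0.0577; 0.0629 0.1511 -0.1317; -0.0577 -0.1317 0.8198]
step 3: x^-=[1.3468, -2.6686, 1.6048]  P^-=[0.6993 0.1569 0.0401; 0.1569 0.5043 -0.2498; 0.0401 -0.2498 0.8507]  S=[1.3110 -0.0238; -0.0238 0.6010]  K=[0.5279 0.1497; 0.0493 0.7640; 0.1785 -0.2609]  nu=[0.1720, 5.4837]  x^+=[2.2584, 1.5295, 0.2049]  P^+=[0.3243 0.0639 -0.0626; 0.0639 0.1521 -0.1386; -0.0626 -0.1386 0.7658]
step 4: x^-=[2.4730, 2.1711, 0.7061]  P^-=[0.6893 0.1580 0.0292; 0.1580 0.5074 -0.2480; 0.0292 -0.2480 0.8001]  S=[1.2943 -0.0235; -0.0235 0.6038]  K=[0.5252 0.1505; 0.0506 0.7658; 0.1644 -0.2644]  nu=[-4.2037, -0.4220]  x^+=[0.2018, 1.6350, 0.1266]  P^+=[0.3224 0.0636 -0.0612; 0.0636 0.1518 -0.1339; -0.0612 -0.1339 0.7209]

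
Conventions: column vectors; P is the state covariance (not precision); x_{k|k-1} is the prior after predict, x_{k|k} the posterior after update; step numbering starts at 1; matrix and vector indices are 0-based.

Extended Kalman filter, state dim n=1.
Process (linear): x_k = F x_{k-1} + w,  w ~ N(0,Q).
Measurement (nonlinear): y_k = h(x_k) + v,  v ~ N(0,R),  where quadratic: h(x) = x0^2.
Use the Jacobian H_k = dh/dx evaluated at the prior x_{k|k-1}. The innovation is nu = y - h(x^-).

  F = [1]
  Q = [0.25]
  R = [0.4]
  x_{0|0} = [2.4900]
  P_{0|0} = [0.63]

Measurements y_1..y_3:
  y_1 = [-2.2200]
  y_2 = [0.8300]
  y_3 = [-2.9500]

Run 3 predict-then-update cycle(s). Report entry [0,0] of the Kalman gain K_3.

step 1: x^-=[2.4900]  P^-=[0.8800]  H_jac=[4.9800]  S=[22.2244]  K=[0.1972]  nu=[-8.4201]  x^+=[0.8296]  P^+=[0.0158]
step 2: x^-=[0.8296]  P^-=[0.2658]  H_jac=[1.6593]  S=[1.1319]  K=[0.3897]  nu=[0.1417]  x^+=[0.8849]  P^+=[0.0939]
step 3: x^-=[0.8849]  P^-=[0.3439]  H_jac=[1.7697]  S=[1.4772]  K=[0.4121]  nu=[-3.7330]  x^+=[-0.6533]  P^+=[0.0931]

K[0,0] = 0.4121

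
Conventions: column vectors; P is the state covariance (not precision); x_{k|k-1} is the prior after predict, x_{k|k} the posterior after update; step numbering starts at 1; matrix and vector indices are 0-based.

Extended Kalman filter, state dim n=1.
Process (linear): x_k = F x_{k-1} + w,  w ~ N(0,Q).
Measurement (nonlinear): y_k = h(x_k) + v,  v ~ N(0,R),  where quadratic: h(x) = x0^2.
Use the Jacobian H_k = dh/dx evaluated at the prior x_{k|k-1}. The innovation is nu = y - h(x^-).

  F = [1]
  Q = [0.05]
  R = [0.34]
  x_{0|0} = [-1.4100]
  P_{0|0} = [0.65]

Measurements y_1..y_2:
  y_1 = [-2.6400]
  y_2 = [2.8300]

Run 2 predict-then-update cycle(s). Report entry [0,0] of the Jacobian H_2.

step 1: x^-=[-1.4100]  P^-=[0.7000]  H_jac=[-2.8200]  S=[5.9067]  K=[-0.3342]  nu=[-4.6281]  x^+=[0.1367]  P^+=[0.0403]
step 2: x^-=[0.1367]  P^-=[0.0903]  H_jac=[0.2734]  S=[0.3467]  K=[0.0712]  nu=[2.8113]  x^+=[0.3368]  P^+=[0.0885]

H_jac[0,0] = 0.2734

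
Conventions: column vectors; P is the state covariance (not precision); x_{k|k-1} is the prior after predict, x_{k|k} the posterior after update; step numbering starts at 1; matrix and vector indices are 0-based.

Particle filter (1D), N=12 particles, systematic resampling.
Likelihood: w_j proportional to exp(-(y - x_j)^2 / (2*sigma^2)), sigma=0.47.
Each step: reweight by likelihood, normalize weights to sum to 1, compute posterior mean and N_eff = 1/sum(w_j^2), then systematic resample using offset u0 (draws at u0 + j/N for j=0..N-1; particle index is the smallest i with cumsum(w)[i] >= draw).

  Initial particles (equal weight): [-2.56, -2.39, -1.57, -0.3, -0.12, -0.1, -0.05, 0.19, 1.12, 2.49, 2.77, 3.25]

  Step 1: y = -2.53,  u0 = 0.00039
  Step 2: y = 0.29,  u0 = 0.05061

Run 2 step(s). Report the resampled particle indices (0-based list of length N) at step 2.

step 1: w=[0.4801, 0.4602, 0.0597, 0.0000, 0.0000, 0.0000, 0.0000, 0.0000, 0.0000, 0.0000, 0.0000, 0.0000]  mean=-2.4226  Neff=2.2431  idx=[0, 0, 0, 0, 0, 0, 1, 1, 1, 1, 1, 1]
step 2: w=[0.0177, 0.0177, 0.0177, 0.0177, 0.0177, 0.0177, 0.1489, 0.1489, 0.1489, 0.1489, 0.1489, 0.1489]  mean=-2.4081  Neff=7.4091  idx=[2, 6, 6, 7, 7, 8, 8, 9, 10, 10, 11, 11]

resampled_idx = [2, 6, 6, 7, 7, 8, 8, 9, 10, 10, 11, 11]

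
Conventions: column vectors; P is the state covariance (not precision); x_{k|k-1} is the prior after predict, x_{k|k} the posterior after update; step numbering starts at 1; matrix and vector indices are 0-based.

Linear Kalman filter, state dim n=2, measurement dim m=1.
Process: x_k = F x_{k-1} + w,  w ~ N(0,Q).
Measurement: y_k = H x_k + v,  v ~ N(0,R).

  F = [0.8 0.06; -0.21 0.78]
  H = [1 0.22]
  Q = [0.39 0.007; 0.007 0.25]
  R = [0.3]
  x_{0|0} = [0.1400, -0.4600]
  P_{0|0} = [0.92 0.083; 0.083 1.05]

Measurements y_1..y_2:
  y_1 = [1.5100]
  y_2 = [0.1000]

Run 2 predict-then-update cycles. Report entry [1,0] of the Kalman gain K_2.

step 1: x^-=[0.0844, -0.3882]  P^-=[0.9905 -0.0477; -0.0477 0.9022]  S=[1.3132]  K=[0.7463; 0.1148]  nu=[1.5110]  x^+=[1.2121, -0.2147]  P^+=[0.2591 -0.1602; -0.1602 0.8849]
step 2: x^-=[0.9568, -0.4220]  P^-=[0.5437 -0.0931; -0.0931 0.8523]  S=[0.8439]  K=[0.6199; 0.1119]  nu=[-0.7639]  x^+=[0.4832, -0.5074]  P^+=[0.2193 -0.1516; -0.1516 0.8417]

K[1,0] = 0.1119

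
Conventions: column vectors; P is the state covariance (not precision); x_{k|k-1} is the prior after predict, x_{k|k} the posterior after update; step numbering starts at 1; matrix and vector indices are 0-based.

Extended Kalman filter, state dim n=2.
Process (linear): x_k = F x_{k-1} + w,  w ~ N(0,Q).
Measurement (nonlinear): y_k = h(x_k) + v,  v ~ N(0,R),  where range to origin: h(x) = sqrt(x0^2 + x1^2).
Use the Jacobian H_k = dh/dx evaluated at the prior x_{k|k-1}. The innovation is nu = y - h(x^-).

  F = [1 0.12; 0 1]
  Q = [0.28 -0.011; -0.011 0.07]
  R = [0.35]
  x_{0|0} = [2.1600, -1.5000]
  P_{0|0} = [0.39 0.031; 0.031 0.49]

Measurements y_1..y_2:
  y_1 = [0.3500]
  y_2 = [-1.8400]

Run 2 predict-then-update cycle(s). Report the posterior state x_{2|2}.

step 1: x^-=[1.9800, -1.5000]  P^-=[0.6845 0.0788; 0.0788 0.5600]  H_jac=[0.7971 -0.6039]  S=[0.9132]  K=[0.5453; -0.3015]  nu=[-2.1340]  x^+=[0.8162, -0.8566]  P^+=[0.4129 0.2290; 0.2290 0.4770]
step 2: x^-=[0.7135, -0.8566]  P^-=[0.7547 0.2752; 0.2752 0.5470]  H_jac=[0.6400 -0.7684]  S=[0.7114]  K=[0.3817; -0.3432]  nu=[-2.9548]  x^+=[-0.4145, 0.1575]  P^+=[0.6511 0.3684; 0.3684 0.4632]

x_post = [-0.4145, 0.1575]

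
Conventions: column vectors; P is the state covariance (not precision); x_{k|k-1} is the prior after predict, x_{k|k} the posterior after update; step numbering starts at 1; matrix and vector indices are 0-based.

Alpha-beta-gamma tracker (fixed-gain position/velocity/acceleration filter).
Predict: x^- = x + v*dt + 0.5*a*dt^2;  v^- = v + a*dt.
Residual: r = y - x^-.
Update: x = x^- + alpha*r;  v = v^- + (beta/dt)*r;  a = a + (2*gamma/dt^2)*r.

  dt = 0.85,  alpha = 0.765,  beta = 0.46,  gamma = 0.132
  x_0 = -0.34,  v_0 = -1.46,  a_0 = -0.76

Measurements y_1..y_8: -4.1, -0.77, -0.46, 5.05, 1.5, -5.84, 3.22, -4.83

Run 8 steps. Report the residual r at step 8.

resid = -5.1053

step 1: x_pred=-1.8556  r=-2.2444  x^+=-3.5726  v^+=-3.3206  a^+=-1.5801
step 2: x_pred=-6.9659  r=6.1959  x^+=-2.2260  v^+=-1.3107  a^+=0.6839
step 3: x_pred=-3.0931  r=2.6331  x^+=-1.0788  v^+=0.6956  a^+=1.6460
step 4: x_pred=0.1071  r=4.9429  x^+=3.8884  v^+=4.7696  a^+=3.4521
step 5: x_pred=9.1897  r=-7.6897  x^+=3.3071  v^+=3.5425  a^+=0.6423
step 6: x_pred=6.5502  r=-12.3902  x^+=-2.9283  v^+=-2.6169  a^+=-3.8850
step 7: x_pred=-6.5561  r=9.7761  x^+=0.9226  v^+=-0.6285  a^+=-0.3129
step 8: x_pred=0.2753  r=-5.1053  x^+=-3.6302  v^+=-3.6574  a^+=-2.1783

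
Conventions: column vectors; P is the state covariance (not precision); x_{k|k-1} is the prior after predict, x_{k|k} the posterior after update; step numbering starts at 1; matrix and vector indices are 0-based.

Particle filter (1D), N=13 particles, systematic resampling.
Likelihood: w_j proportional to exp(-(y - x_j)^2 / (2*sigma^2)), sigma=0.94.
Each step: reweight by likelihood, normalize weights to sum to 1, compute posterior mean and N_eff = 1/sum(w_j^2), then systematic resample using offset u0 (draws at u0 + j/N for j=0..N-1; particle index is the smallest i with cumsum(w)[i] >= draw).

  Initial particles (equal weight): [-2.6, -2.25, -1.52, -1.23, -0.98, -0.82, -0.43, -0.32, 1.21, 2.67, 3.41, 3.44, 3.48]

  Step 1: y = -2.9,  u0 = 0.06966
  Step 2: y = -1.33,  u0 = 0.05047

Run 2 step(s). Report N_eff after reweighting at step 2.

N_eff = 11.6026

step 1: w=[0.3727, 0.3088, 0.1335, 0.0809, 0.0487, 0.0339, 0.0124, 0.0091, 0.0000, 0.0000, 0.0000, 0.0000, 0.0000]  mean=-2.0499  Neff=3.8115  idx=[0, 0, 0, 0, 1, 1, 1, 1, 2, 2, 3, 4, 7]
step 2: w=[0.0471, 0.0471, 0.0471, 0.0471, 0.0726, 0.0726, 0.0726, 0.0726, 0.1148, 0.1148, 0.1165, 0.1094, 0.0658]  mean=-1.7634  Neff=11.6026  idx=[1, 2, 4, 5, 6, 7, 8, 8, 9, 10, 10, 11, 12]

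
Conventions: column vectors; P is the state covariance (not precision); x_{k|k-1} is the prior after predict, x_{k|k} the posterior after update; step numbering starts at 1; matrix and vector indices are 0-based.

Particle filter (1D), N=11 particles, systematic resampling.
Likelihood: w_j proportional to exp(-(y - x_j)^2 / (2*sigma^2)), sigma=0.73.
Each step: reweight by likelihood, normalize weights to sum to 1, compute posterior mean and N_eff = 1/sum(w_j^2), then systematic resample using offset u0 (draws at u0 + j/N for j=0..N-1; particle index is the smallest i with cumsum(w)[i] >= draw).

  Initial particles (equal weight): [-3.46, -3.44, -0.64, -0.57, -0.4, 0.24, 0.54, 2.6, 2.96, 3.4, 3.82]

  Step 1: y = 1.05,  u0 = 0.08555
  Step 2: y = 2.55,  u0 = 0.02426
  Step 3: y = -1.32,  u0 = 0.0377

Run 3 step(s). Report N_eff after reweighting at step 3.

N_eff = 1.6666

step 1: w=[0.0000, 0.0000, 0.0390, 0.0484, 0.0790, 0.3069, 0.4450, 0.0596, 0.0185, 0.0032, 0.0004]  mean=0.4521  Neff=3.2658  idx=[3, 5, 5, 5, 5, 6, 6, 6, 6, 6, 8]
step 2: w=[0.0001, 0.0067, 0.0067, 0.0067, 0.0067, 0.0227, 0.0227, 0.0227, 0.0227, 0.0227, 0.8594]  mean=2.6114  Neff=1.3491  idx=[4, 8, 10, 10, 10, 10, 10, 10, 10, 10, 10]
step 3: w=[0.7237, 0.2763, 0.0000, 0.0000, 0.0000, 0.0000, 0.0000, 0.0000, 0.0000, 0.0000, 0.0000]  mean=0.3229  Neff=1.6666  idx=[0, 0, 0, 0, 0, 0, 0, 0, 1, 1, 1]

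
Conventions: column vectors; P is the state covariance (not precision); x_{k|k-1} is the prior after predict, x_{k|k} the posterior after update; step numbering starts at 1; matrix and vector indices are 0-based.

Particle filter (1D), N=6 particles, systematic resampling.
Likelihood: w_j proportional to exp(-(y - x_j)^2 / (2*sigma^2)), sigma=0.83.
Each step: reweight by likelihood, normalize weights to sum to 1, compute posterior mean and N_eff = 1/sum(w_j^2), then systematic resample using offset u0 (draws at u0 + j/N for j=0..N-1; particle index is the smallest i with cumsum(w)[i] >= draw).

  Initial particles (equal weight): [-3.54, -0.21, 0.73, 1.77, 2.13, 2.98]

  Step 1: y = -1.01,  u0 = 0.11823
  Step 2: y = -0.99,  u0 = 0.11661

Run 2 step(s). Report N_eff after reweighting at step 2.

step 1: w=[0.0127, 0.8339, 0.1474, 0.0049, 0.0010, 0.0000]  mean=-0.1018  Neff=1.3940  idx=[1, 1, 1, 1, 1, 2]
step 2: w=[0.1930, 0.1930, 0.1930, 0.1930, 0.1930, 0.0351]  mean=-0.1770  Neff=5.3347  idx=[0, 1, 2, 3, 4, 4]

N_eff = 5.3347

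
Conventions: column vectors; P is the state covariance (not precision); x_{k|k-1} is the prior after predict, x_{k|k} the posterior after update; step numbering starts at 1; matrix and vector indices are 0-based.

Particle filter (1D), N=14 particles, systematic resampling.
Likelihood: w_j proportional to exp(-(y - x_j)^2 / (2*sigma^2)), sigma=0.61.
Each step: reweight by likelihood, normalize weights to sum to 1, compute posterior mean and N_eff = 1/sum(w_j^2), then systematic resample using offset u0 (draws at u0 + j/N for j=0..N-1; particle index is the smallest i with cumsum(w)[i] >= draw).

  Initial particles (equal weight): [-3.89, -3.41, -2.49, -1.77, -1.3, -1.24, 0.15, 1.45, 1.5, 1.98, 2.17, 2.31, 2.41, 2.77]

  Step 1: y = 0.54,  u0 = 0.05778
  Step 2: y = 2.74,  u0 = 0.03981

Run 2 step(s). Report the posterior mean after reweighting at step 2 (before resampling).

step 1: w=[0.0000, 0.0000, 0.0000, 0.0005, 0.0067, 0.0090, 0.5178, 0.2088, 0.1841, 0.0392, 0.0179, 0.0094, 0.0058, 0.0008]  mean=0.7901  Neff=2.8757  idx=[6, 6, 6, 6, 6, 6, 6, 7, 7, 7, 8, 8, 8, 11]
step 2: w=[0.0001, 0.0001, 0.0001, 0.0001, 0.0001, 0.0001, 0.0001, 0.0721, 0.0721, 0.0721, 0.0855, 0.0855, 0.0855, 0.5265]  mean=1.9149  Neff=3.1772  idx=[7, 8, 9, 10, 11, 12, 12, 13, 13, 13, 13, 13, 13, 13]

post_mean = 1.9149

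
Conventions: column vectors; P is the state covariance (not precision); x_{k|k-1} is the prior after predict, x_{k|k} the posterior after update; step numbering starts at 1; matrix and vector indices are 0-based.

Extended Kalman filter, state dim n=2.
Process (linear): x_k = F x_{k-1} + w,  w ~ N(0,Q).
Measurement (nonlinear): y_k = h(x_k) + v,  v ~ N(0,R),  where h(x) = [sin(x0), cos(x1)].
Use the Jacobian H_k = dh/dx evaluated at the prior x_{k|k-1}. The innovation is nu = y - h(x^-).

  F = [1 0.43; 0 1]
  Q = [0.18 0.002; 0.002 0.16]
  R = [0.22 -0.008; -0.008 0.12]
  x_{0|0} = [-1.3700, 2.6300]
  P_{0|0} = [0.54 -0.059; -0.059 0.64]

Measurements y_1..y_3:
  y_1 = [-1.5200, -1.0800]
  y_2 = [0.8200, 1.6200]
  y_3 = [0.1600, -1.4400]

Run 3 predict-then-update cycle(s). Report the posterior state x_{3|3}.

x_post = [0.6895, 2.6871]

step 1: x^-=[-0.2391, 2.6300]  P^-=[0.7876 0.2182; 0.2182 0.8000]  H_jac=[0.9716 0.0000; 0.0000 -0.4896]  S=[0.9634 -0.1118; -0.1118 0.3117]  K=[0.7872 -0.0604; 0.0775 -1.2286]  nu=[-1.2832, -0.2080]  x^+=[-1.2367, 2.7861]  P^+=[0.1788 0.0277; 0.0277 0.3024]
step 2: x^-=[-0.0387, 2.7861]  P^-=[0.4385 0.1597; 0.1597 0.4624]  H_jac=[0.9993 0.0000; 0.0000 -0.3480]  S=[0.6578 -0.0635; -0.0635 0.1760]  K=[0.6585 -0.0781; 0.1599 -0.8566]  nu=[0.8586, 2.5575]  x^+=[0.3272, 0.7326]  P^+=[0.1456 0.0421; 0.0421 0.2990]
step 3: x^-=[0.6422, 0.7326]  P^-=[0.4171 0.1726; 0.1726 0.4590]  H_jac=[0.8008 0.0000; 0.0000 -0.6688]  S=[0.4874 -0.1005; -0.1005 0.3253]  K=[0.6536 -0.1531; 0.0952 -0.9143]  nu=[-0.4389, -2.1834]  x^+=[0.6895, 2.6871]  P^+=[0.1811 0.0353; 0.0353 0.1652]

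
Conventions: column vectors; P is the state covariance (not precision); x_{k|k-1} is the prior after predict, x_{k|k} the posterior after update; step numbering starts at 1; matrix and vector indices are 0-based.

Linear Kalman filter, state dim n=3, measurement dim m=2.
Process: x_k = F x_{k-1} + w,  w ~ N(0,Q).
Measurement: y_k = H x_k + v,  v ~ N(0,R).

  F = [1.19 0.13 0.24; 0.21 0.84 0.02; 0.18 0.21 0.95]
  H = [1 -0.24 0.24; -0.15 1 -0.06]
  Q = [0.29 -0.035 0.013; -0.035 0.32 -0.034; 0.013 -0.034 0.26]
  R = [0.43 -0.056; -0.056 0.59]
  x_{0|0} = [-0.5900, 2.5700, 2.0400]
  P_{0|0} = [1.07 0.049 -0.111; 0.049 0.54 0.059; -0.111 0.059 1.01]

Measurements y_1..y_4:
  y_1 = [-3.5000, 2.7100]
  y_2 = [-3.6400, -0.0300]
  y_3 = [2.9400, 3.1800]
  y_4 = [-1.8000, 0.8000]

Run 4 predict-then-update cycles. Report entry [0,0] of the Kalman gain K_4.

K[0,0] = 0.5996

step 1: x^-=[0.1216, 2.0757, 2.3715]  P^-=[1.8280 0.3503 0.3806; 0.3503 0.7670 0.1552; 0.3806 0.1552 1.2193]  S=[2.3690 -0.1659; -0.1659 1.2856]  K=[0.7847 0.1427; 0.1255 0.5646; 0.2723 0.0546]  nu=[-3.6926, 0.7948]  x^+=[-2.6624, 2.0612, 1.4095]  P^+=[0.3803 0.0900 -0.1220; 0.0900 0.3433 0.0613; -0.1220 0.0613 1.0448]
step 2: x^-=[-2.5621, 1.2005, 1.2926]  P^-=[0.8565 0.1984 0.2341; 0.1984 0.6122 0.1028; 0.2341 0.1028 1.2199]  S=[1.3973 -0.1397; -0.1397 1.1582]  K=[0.6315 0.1245; 0.1055 0.5103; 0.3633 0.0391]  nu=[-1.1000, -1.5373]  x^+=[-3.4481, 0.3000, 0.8329]  P^+=[0.3032 0.0786 -0.0824; 0.0786 0.3101 0.0526; -0.0824 0.0526 1.0377]
step 3: x^-=[-3.8643, -0.4555, 0.2336]  P^-=[0.7650 0.1650 0.2570; 0.1650 0.5814 0.0927; 0.2570 0.0927 1.2188]  S=[1.3321 -0.1580; -0.1580 1.1370]  K=[0.6044 0.1146; 0.0948 0.4979; 0.4004 0.0390]  nu=[6.6390, 3.0698]  x^+=[0.5001, 1.7026, 3.0114]  P^+=[0.2853 0.0730 -0.0595; 0.0730 0.3025 0.0521; -0.0595 0.0521 1.0084]
step 4: x^-=[1.5392, 1.5954, 3.3084]  P^-=[0.7490 0.1554 0.2714; 0.1554 0.5734 0.0933; 0.2714 0.0933 1.1986]  S=[1.3261 -0.1646; -0.1646 1.1317]  K=[0.5996 0.1108; 0.0916 0.4945; 0.4100 0.0426]  nu=[-3.7503, -0.3660]  x^+=[-0.7501, 1.0707, 1.7550]  P^+=[0.2802 0.0709 -0.0482; 0.0709 0.3005 0.0537; -0.0482 0.0537 0.9794]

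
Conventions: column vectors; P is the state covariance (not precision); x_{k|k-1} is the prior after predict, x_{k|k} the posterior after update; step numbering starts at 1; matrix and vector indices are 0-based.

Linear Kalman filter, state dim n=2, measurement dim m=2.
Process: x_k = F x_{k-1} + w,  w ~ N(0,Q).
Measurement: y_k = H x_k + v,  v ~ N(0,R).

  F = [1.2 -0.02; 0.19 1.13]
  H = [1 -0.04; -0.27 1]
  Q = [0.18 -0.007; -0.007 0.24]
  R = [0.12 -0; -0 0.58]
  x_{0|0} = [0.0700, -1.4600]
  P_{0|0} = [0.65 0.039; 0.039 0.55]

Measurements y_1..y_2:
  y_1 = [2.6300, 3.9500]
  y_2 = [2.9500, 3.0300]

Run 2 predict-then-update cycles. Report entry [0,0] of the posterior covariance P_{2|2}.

step 1: x^-=[0.1132, -1.6365]  P^-=[1.1143 0.1815; 0.1815 0.9825]  S=[1.2214 -0.1567; -0.1567 1.5457]  K=[0.9083 0.0149; 0.1965 0.6238]  nu=[2.4513, 5.6171]  x^+=[2.4233, 2.3493]  P^+=[0.1105 0.0385; 0.0385 0.3722]
step 2: x^-=[2.8609, 3.1151]  P^-=[0.3375 0.0618; 0.0618 0.7358]  S=[0.4537 -0.0581; -0.0581 1.3070]  K=[0.7397 0.0104; 0.1426 0.5565]  nu=[0.2137, 0.6874]  x^+=[3.0262, 3.5281]  P^+=[0.0900 0.0303; 0.0303 0.3310]

P_post[0,0] = 0.0900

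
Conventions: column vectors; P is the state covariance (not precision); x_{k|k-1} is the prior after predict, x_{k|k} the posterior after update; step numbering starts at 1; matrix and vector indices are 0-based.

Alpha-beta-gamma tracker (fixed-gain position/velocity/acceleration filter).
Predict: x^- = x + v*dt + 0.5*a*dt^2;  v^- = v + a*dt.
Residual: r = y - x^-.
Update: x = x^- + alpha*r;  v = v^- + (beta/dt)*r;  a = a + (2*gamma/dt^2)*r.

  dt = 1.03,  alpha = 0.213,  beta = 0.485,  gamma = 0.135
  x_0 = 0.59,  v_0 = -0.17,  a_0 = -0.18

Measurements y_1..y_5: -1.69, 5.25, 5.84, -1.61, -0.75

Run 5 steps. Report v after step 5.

v_post = -2.4586

step 1: x_pred=0.3194  r=-2.0094  x^+=-0.1086  v^+=-1.3016  a^+=-0.6914
step 2: x_pred=-1.8160  r=7.0660  x^+=-0.3109  v^+=1.3135  a^+=1.1069
step 3: x_pred=1.6291  r=4.2109  x^+=2.5260  v^+=4.4364  a^+=2.1786
step 4: x_pred=8.2511  r=-9.8611  x^+=6.1507  v^+=2.0370  a^+=-0.3311
step 5: x_pred=8.0731  r=-8.8231  x^+=6.1938  v^+=-2.4586  a^+=-2.5766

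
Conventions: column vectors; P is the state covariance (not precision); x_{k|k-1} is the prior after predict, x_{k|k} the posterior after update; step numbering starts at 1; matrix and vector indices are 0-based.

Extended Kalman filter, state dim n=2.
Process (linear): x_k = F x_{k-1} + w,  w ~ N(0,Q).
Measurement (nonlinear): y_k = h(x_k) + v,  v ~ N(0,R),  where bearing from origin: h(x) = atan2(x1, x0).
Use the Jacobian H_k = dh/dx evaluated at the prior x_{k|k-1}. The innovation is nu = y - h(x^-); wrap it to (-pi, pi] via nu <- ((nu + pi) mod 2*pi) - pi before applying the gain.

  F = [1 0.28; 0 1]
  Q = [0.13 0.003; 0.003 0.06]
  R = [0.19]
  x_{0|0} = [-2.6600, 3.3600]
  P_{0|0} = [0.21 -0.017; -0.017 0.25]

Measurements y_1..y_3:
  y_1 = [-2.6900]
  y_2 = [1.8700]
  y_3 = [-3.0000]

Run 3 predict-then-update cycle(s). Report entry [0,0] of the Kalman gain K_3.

step 1: x^-=[-1.7192, 3.3600]  P^-=[0.3501 0.0560; 0.0560 0.3100]  H_jac=[-0.2359 -0.1207]  S=[0.2172]  K=[-0.4113; -0.2331]  nu=[1.5495]  x^+=[-2.3565, 2.9988]  P^+=[0.3133 0.0352; 0.0352 0.2982]
step 2: x^-=[-1.5168, 2.9988]  P^-=[0.4864 0.1217; 0.1217 0.3582]  H_jac=[-0.2655 -0.1343]  S=[0.2394]  K=[-0.6077; -0.3359]  nu=[-0.1691]  x^+=[-1.4141, 3.0556]  P^+=[0.3980 0.0728; 0.0728 0.3312]
step 3: x^-=[-0.5585, 3.0556]  P^-=[0.5947 0.1685; 0.1685 0.3912]  H_jac=[-0.3167 -0.0579]  S=[0.2571]  K=[-0.7704; -0.2956]  nu=[1.5316]  x^+=[-1.7385, 2.6028]  P^+=[0.4421 0.1100; 0.1100 0.3687]

K[0,0] = -0.7704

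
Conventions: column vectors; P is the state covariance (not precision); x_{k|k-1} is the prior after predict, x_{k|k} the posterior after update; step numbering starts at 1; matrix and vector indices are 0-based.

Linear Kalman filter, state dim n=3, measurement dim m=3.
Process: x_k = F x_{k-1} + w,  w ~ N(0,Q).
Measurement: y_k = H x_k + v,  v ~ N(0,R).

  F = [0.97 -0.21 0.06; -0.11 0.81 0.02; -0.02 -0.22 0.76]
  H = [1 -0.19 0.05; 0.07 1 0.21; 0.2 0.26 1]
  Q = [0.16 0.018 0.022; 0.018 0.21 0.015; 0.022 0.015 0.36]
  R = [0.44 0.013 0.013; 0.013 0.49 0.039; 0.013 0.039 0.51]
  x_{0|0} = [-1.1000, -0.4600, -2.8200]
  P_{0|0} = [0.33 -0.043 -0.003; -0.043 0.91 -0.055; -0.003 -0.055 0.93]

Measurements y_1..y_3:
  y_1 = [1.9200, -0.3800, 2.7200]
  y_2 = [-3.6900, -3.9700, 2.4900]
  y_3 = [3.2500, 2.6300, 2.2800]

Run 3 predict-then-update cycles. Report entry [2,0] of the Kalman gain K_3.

K[2,0] = 0.0094

step 1: x^-=[-1.1396, -0.3080, -2.0200]  P^-=[0.5325 -0.2081 0.1163; -0.2081 0.8173 -0.1660; 0.1163 -0.1660 0.9594]  S=[1.0983 -0.2772 0.2278; -0.2772 1.2568 0.2530; 0.2278 0.2530 1.4846]  K=[0.5161 -0.0100 0.0362; -0.1761 0.5862 -0.0696; 0.0218 -0.0903 0.6449]  nu=[3.1021, 0.4320, 5.0480]  x^+=[0.6398, -0.9524, 1.2642]  P^+=[0.2267 -0.0088 -0.0183; -0.0088 0.3021 -0.0917; -0.0183 -0.0917 0.3532]
step 2: x^-=[0.8964, -0.8165, 1.1575]  P^-=[0.3917 -0.0686 0.0519; -0.0686 0.4098 -0.0875; 0.0519 -0.0875 0.6098]  S=[0.8809 -0.0885 0.1543; -0.0885 0.8837 0.1776; 0.1543 0.1776 1.1313]  K=[0.4564 0.0041 0.0365; -0.1192 0.4350 -0.0474; 0.0130 -0.0563 0.5352]  nu=[-4.7994, -3.4593, 1.3655]  x^+=[-1.2585, -1.8141, 2.0205]  P^+=[0.2018 -0.0015 -0.0153; -0.0015 0.2239 -0.0666; -0.0153 -0.0666 0.2913]
step 3: x^-=[-0.7185, -1.2905, 1.9598]  P^-=[0.3613 -0.0457 0.0423; -0.0457 0.3576 -0.0595; 0.0423 -0.0595 0.5619]  S=[0.8384 -0.0604 0.1388; -0.0604 0.8440 0.1871; 0.1388 0.1871 1.0918]  K=[0.4385 0.0096 0.0367; -0.1043 0.4052 -0.0339; 0.0094 -0.0404 0.5140]  nu=[3.6253, 3.5593, 0.7994]  x^+=[0.9348, -0.2536, 2.2611]  P^+=[0.1945 0.0013 -0.0145; 0.0013 0.2078 -0.0571; -0.0145 -0.0571 0.2784]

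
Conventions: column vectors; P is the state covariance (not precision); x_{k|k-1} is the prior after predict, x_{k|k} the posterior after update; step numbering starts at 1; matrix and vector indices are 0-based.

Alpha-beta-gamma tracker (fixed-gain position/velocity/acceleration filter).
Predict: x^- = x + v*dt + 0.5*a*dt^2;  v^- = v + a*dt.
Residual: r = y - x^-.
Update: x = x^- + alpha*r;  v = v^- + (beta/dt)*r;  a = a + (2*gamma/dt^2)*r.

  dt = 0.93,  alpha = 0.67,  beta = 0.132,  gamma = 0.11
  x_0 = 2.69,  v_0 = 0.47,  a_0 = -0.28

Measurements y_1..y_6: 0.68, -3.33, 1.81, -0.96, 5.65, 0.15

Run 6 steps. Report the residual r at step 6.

resid = -2.1748

step 1: x_pred=3.0060  r=-2.3260  x^+=1.4476  v^+=-0.1205  a^+=-0.8717
step 2: x_pred=0.9585  r=-4.2885  x^+=-1.9148  v^+=-1.5399  a^+=-1.9625
step 3: x_pred=-4.1956  r=6.0056  x^+=-0.1718  v^+=-2.5126  a^+=-0.4349
step 4: x_pred=-2.6966  r=1.7366  x^+=-1.5331  v^+=-2.6706  a^+=0.0068
step 5: x_pred=-4.0138  r=9.6638  x^+=2.4610  v^+=-1.2926  a^+=2.4650
step 6: x_pred=2.3248  r=-2.1748  x^+=0.8677  v^+=0.6911  a^+=1.9118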